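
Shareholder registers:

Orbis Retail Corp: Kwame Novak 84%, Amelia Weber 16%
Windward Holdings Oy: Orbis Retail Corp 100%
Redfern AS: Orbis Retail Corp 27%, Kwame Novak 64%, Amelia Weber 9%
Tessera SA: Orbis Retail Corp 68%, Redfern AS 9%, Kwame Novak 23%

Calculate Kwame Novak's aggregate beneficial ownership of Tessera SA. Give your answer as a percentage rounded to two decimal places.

87.92%

Kwame reaches Tessera along 4 paths.
Via Orbis: 84% × 68% = 57.12%.
Via Orbis → Redfern: 84% × 27% × 9% = 2.0412%.
Via Redfern: 64% × 9% = 5.76%.
Direct stake: 23% = 23%.
Total: 57.12% + 2.0412% + 5.76% + 23% = 87.9212%.
Rounded: 87.92%.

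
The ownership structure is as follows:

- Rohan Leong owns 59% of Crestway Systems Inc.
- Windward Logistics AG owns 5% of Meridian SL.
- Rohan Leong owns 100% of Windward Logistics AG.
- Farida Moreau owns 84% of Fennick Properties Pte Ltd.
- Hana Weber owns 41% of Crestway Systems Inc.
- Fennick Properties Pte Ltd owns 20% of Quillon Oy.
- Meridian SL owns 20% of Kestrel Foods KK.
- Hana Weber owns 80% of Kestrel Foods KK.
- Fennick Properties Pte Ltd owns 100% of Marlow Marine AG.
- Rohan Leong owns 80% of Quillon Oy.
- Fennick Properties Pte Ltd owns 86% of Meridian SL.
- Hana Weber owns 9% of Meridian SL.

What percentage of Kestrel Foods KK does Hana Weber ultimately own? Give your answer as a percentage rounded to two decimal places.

Hana reaches Kestrel along 2 paths.
Via Meridian: 9% × 20% = 1.8%.
Direct stake: 80% = 80%.
Total: 1.8% + 80% = 81.8%.
Rounded: 81.80%.

81.80%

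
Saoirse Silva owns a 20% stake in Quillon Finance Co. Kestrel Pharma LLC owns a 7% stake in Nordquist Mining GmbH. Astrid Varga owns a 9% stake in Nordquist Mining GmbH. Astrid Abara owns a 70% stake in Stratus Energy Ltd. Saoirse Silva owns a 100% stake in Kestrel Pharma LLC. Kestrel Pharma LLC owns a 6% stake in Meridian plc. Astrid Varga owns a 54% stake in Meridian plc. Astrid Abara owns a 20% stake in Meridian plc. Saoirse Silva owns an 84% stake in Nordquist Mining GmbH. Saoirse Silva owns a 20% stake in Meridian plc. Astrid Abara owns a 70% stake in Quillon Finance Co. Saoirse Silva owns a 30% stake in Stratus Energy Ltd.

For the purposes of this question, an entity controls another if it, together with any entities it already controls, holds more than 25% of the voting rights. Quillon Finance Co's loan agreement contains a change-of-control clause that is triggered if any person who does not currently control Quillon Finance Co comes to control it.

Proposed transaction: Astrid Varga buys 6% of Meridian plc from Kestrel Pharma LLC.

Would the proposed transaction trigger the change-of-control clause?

The purchase adds only to Astrid Varga's holdings (Kestrel's stake shrinks), so Astrid Varga is the only person who could newly come to control Quillon.
Astrid Varga holds 54% of Meridian, so Astrid Varga controls Meridian.
Neither Astrid Varga nor any entity Astrid Varga controls holds any voting interest in Quillon.
So before the transaction, Astrid Varga does not control Quillon.
After the purchase, Astrid Varga's direct stake in Meridian rises to 54% + 6% = 60%, and Kestrel's stake falls to 0%.
Astrid Varga holds 60% of Meridian, so Astrid Varga controls Meridian.
After the transaction, neither Astrid Varga nor any entity Astrid Varga controls holds a voting interest in Quillon, so Astrid Varga still does not control it.
No new person acquires control, so the clause is not triggered.

No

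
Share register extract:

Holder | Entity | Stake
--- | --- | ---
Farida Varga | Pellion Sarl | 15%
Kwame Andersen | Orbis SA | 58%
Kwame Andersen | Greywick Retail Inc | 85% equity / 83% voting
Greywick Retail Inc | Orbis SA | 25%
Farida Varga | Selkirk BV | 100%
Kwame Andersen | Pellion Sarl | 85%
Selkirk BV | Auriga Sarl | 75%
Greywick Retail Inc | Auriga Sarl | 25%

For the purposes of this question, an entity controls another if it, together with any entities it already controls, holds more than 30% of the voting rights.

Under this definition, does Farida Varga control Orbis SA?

Farida holds 100% of Selkirk, so Farida controls Selkirk.
Selkirk holds 75% of Auriga, so Farida controls Auriga.
Neither Farida nor any entity Farida controls holds any voting interest in Orbis.
So Farida does not control Orbis.

No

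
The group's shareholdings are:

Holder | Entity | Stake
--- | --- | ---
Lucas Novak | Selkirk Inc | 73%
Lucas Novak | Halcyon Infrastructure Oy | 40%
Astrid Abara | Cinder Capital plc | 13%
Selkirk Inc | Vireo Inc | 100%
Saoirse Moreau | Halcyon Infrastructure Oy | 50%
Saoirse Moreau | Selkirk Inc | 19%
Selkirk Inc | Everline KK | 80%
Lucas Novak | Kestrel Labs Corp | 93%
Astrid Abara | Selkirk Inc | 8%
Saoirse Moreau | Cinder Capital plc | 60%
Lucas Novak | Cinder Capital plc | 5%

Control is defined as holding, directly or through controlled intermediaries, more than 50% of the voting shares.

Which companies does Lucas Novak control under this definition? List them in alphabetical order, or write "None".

Lucas holds 73% of Selkirk, so Lucas controls Selkirk.
Lucas holds 93% of Kestrel, so Lucas controls Kestrel.
Selkirk holds 100% of Vireo, so Lucas controls Vireo.
Selkirk holds 80% of Everline, so Lucas controls Everline.
No other company's threshold is met.

Everline KK, Kestrel Labs Corp, Selkirk Inc, Vireo Inc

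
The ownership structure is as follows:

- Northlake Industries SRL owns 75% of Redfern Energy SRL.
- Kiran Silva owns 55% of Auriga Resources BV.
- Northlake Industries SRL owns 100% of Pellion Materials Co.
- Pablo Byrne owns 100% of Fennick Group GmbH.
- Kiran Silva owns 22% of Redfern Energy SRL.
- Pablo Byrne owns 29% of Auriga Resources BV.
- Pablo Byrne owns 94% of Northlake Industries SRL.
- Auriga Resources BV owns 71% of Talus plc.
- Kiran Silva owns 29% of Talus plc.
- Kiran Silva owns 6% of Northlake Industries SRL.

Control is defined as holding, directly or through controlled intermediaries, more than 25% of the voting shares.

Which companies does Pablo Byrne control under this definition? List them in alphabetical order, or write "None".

Pablo holds 29% of Auriga, so Pablo controls Auriga.
Pablo holds 94% of Northlake, so Pablo controls Northlake.
Auriga holds 71% of Talus, so Pablo controls Talus.
Northlake holds 75% of Redfern, so Pablo controls Redfern.
Pablo holds 100% of Fennick, so Pablo controls Fennick.
Northlake holds 100% of Pellion, so Pablo controls Pellion.

Auriga Resources BV, Fennick Group GmbH, Northlake Industries SRL, Pellion Materials Co, Redfern Energy SRL, Talus plc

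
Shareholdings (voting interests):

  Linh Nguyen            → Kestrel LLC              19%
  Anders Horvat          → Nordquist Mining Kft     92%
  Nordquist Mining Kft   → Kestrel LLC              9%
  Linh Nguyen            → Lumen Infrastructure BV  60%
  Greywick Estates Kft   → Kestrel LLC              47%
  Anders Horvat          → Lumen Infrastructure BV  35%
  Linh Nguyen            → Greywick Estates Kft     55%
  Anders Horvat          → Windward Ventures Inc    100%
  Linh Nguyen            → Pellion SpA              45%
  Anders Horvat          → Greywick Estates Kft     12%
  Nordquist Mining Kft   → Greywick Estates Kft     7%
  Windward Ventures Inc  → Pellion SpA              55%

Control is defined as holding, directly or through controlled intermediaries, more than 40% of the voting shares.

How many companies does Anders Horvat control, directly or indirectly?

Anders holds 92% of Nordquist, so Anders controls Nordquist.
Anders holds 100% of Windward, so Anders controls Windward.
Windward holds 55% of Pellion, so Anders controls Pellion.
No other company's threshold is met.
Anders controls 3 companies.

3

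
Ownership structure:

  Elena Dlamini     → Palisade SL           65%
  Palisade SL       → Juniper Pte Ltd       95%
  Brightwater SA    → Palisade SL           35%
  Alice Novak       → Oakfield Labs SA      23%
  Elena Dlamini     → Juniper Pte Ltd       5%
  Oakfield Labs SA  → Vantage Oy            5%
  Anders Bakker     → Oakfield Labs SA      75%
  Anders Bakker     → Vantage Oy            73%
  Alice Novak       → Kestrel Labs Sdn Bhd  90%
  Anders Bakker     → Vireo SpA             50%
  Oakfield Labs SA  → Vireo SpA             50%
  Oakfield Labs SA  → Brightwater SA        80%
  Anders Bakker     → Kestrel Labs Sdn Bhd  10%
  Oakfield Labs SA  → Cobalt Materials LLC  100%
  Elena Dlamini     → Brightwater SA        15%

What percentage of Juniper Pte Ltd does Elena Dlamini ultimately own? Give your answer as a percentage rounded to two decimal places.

Elena reaches Juniper along 3 paths.
Via Palisade: 65% × 95% = 61.75%.
Via Brightwater → Palisade: 15% × 35% × 95% = 4.9875%.
Direct stake: 5% = 5%.
Total: 61.75% + 4.9875% + 5% = 71.7375%.
Rounded: 71.74%.

71.74%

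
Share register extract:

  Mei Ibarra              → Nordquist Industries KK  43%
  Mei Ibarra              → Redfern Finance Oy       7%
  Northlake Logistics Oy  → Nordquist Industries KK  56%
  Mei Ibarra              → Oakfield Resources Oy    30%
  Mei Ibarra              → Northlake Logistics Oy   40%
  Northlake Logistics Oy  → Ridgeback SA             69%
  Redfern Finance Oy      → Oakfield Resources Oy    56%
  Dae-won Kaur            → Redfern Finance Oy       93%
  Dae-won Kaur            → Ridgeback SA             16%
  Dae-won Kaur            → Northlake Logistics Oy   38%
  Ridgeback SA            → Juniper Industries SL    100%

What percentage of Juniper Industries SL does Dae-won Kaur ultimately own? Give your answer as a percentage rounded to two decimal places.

Dae-won reaches Juniper along 2 paths.
Via Northlake → Ridgeback: 38% × 69% × 100% = 26.22%.
Via Ridgeback: 16% × 100% = 16%.
Total: 26.22% + 16% = 42.22%.

42.22%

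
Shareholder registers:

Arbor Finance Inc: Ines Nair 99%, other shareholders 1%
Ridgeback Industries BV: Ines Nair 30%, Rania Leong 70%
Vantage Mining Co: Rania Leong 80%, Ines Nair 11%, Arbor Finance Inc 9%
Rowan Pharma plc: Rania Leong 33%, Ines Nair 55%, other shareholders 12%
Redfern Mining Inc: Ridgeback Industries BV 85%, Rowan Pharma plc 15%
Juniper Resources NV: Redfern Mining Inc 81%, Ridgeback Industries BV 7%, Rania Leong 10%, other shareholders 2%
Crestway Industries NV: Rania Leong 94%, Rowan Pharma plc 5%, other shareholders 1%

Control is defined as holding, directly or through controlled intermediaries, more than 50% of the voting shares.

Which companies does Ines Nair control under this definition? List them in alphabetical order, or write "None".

Ines holds 99% of Arbor, so Ines controls Arbor.
Ines holds 55% of Rowan, so Ines controls Rowan.
No other company's threshold is met.

Arbor Finance Inc, Rowan Pharma plc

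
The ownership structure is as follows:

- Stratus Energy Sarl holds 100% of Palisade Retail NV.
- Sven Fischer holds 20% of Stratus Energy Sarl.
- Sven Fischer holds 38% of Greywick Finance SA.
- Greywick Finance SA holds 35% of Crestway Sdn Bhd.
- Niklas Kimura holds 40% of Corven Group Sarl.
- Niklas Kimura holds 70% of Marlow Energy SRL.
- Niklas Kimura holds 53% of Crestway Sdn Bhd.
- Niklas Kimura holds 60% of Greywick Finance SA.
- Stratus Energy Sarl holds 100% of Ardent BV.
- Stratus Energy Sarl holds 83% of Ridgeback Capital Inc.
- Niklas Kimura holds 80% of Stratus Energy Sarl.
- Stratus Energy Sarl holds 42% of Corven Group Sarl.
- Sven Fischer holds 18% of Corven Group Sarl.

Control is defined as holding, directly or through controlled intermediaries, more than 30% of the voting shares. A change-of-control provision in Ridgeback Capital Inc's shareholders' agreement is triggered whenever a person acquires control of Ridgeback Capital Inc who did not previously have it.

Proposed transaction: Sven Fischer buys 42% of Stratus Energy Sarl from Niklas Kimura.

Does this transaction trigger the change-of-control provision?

Yes

The purchase adds only to Sven's holdings (Niklas's stake shrinks), so Sven is the only person who could newly come to control Ridgeback.
Sven holds 38% of Greywick, so Sven controls Greywick.
Greywick holds 35% of Crestway, so Sven controls Crestway.
Neither Sven nor any entity Sven controls holds any voting interest in Ridgeback.
So before the transaction, Sven does not control Ridgeback.
After the purchase, Sven's direct stake in Stratus rises to 20% + 42% = 62%, and Niklas's stake falls to 38%.
Sven holds 62% of Stratus, so Sven controls Stratus.
Stratus holds 83% of Ridgeback, so Sven controls Ridgeback.
Sven did not control Ridgeback before and does after, so the clause is triggered.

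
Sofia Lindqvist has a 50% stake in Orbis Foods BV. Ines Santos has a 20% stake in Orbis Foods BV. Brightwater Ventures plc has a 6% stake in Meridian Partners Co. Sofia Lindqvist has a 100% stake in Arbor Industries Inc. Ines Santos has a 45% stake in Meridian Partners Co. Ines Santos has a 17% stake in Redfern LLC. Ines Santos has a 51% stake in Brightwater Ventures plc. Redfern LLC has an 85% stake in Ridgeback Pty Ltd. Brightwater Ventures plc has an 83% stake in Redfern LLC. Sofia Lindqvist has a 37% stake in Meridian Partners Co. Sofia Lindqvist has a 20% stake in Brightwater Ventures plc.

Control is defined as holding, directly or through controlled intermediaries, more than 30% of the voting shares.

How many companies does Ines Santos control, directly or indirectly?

4

Ines holds 51% of Brightwater, so Ines controls Brightwater.
Brightwater and Ines together hold 83% + 17% = 100% of Redfern, so Ines controls Redfern.
Redfern holds 85% of Ridgeback, so Ines controls Ridgeback.
Ines and Brightwater together hold 45% + 6% = 51% of Meridian, so Ines controls Meridian.
No other company's threshold is met.
Ines controls 4 companies.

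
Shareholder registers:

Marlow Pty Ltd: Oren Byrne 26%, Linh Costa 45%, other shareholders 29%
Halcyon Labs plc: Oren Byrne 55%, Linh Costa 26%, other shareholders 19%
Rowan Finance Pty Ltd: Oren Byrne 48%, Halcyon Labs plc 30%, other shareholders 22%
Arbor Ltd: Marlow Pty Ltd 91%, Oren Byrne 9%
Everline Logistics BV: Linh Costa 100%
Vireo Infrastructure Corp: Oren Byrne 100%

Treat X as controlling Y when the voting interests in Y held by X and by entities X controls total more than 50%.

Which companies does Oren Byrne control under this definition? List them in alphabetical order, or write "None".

Halcyon Labs plc, Rowan Finance Pty Ltd, Vireo Infrastructure Corp

Oren holds 55% of Halcyon, so Oren controls Halcyon.
Oren and Halcyon together hold 48% + 30% = 78% of Rowan, so Oren controls Rowan.
Oren holds 100% of Vireo, so Oren controls Vireo.
No other company's threshold is met.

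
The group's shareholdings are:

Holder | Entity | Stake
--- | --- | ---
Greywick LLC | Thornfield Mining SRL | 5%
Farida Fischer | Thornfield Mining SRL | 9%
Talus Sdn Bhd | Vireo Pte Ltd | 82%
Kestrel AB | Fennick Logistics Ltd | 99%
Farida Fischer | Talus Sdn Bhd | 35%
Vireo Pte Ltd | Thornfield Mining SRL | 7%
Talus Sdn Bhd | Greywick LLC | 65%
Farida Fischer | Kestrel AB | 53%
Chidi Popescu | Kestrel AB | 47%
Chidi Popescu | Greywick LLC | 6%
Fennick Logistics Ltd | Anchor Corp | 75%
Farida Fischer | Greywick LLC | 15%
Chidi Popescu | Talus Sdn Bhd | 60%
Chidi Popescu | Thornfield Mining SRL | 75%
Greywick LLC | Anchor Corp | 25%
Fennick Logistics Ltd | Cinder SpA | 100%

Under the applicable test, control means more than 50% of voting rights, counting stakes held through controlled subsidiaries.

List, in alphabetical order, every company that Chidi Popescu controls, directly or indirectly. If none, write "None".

Greywick LLC, Talus Sdn Bhd, Thornfield Mining SRL, Vireo Pte Ltd

Chidi holds 60% of Talus, so Chidi controls Talus.
Chidi and Talus together hold 6% + 65% = 71% of Greywick, so Chidi controls Greywick.
Talus holds 82% of Vireo, so Chidi controls Vireo.
Vireo and Chidi and Greywick together hold 7% + 75% + 5% = 87% of Thornfield, so Chidi controls Thornfield.
No other company's threshold is met.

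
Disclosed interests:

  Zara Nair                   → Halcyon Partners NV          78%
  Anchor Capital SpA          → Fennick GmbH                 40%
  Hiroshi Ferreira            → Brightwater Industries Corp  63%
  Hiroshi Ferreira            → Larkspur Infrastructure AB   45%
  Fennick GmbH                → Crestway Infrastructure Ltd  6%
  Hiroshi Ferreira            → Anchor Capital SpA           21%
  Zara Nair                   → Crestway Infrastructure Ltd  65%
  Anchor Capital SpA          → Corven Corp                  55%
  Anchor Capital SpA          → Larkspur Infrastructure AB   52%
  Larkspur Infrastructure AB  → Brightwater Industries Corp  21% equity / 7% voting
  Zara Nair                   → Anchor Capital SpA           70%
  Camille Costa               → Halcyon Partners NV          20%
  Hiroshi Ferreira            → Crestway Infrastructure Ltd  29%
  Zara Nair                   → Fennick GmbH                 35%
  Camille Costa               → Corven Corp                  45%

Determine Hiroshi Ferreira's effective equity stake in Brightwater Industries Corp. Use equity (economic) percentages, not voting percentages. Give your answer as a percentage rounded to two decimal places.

Hiroshi reaches Brightwater along 3 paths.
Direct stake: 63% = 63%.
Via Larkspur: 45% × 21% = 9.45%.
Via Anchor → Larkspur: 21% × 52% × 21% = 2.2932%.
Total: 63% + 9.45% + 2.2932% = 74.7432%.
Rounded: 74.74%.

74.74%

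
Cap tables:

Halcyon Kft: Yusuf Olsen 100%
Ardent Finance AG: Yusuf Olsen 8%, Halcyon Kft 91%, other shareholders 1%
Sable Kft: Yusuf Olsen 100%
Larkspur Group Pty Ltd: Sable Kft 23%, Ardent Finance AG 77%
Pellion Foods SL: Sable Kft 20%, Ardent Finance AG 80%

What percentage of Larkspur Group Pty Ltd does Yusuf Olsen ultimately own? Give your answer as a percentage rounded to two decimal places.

Yusuf reaches Larkspur along 3 paths.
Via Sable: 100% × 23% = 23%.
Via Ardent: 8% × 77% = 6.16%.
Via Halcyon → Ardent: 100% × 91% × 77% = 70.07%.
Total: 23% + 6.16% + 70.07% = 99.23%.

99.23%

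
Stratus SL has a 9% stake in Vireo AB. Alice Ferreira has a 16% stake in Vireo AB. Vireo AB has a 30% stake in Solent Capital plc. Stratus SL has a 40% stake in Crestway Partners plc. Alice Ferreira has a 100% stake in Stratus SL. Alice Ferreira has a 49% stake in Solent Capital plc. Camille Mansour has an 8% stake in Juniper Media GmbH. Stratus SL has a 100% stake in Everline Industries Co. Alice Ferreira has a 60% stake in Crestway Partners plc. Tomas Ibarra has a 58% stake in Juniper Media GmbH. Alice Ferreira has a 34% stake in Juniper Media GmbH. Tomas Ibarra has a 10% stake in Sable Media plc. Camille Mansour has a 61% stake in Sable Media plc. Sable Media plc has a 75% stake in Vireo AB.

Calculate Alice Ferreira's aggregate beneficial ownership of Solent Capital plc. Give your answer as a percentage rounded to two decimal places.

56.50%

Alice reaches Solent along 3 paths.
Via Stratus → Vireo: 100% × 9% × 30% = 2.7%.
Via Vireo: 16% × 30% = 4.8%.
Direct stake: 49% = 49%.
Total: 2.7% + 4.8% + 49% = 56.5%.
Rounded: 56.50%.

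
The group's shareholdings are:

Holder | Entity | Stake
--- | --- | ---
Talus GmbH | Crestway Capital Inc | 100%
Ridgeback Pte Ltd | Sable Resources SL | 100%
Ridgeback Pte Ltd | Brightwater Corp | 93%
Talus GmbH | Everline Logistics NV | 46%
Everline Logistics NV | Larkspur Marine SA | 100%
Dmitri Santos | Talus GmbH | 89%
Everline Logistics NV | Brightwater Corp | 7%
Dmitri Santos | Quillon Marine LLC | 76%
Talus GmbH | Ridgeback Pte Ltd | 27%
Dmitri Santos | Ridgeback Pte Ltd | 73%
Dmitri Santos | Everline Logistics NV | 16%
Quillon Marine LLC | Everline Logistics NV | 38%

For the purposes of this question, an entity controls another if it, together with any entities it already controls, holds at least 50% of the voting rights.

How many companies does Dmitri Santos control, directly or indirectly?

8

Dmitri holds 89% of Talus, so Dmitri controls Talus.
Dmitri holds 76% of Quillon, so Dmitri controls Quillon.
Dmitri and Talus and Quillon together hold 16% + 46% + 38% = 100% of Everline, so Dmitri controls Everline.
Dmitri and Talus together hold 73% + 27% = 100% of Ridgeback, so Dmitri controls Ridgeback.
Ridgeback and Everline together hold 93% + 7% = 100% of Brightwater, so Dmitri controls Brightwater.
Everline holds 100% of Larkspur, so Dmitri controls Larkspur.
Talus holds 100% of Crestway, so Dmitri controls Crestway.
Ridgeback holds 100% of Sable, so Dmitri controls Sable.
Dmitri controls 8 companies.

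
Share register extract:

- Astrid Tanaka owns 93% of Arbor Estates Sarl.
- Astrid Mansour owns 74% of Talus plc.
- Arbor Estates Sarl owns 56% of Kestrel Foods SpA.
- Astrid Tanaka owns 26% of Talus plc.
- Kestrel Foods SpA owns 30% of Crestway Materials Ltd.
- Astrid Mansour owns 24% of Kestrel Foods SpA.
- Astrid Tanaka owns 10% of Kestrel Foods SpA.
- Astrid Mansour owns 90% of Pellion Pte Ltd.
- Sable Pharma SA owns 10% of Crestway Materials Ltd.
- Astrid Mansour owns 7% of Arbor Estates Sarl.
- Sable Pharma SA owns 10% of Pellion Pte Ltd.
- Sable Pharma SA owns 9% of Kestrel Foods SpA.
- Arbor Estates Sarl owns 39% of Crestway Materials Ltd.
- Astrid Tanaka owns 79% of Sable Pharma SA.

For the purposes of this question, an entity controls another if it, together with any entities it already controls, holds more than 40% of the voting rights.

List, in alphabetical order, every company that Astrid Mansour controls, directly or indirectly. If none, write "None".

Astrid Mansour holds 74% of Talus, so Astrid Mansour controls Talus.
Astrid Mansour holds 90% of Pellion, so Astrid Mansour controls Pellion.
No other company's threshold is met.

Pellion Pte Ltd, Talus plc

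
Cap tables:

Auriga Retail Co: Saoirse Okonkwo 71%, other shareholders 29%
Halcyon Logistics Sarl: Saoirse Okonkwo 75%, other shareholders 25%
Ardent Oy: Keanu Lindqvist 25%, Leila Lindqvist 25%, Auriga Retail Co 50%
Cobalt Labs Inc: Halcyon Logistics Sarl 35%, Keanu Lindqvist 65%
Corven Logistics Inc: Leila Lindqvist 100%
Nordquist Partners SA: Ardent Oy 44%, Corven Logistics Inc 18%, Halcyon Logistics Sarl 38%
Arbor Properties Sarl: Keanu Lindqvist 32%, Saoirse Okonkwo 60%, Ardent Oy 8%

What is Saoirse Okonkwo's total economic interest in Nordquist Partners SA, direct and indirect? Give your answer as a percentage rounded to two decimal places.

Saoirse reaches Nordquist along 2 paths.
Via Auriga → Ardent: 71% × 50% × 44% = 15.62%.
Via Halcyon: 75% × 38% = 28.5%.
Total: 15.62% + 28.5% = 44.12%.

44.12%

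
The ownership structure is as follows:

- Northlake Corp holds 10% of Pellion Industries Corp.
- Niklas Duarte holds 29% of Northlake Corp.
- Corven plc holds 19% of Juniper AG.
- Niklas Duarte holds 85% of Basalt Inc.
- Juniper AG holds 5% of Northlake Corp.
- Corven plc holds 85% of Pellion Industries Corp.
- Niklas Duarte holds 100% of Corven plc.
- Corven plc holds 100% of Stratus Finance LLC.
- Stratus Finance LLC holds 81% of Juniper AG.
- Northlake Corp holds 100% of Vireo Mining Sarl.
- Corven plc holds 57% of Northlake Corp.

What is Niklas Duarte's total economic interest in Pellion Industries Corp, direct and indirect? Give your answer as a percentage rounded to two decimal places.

94.10%

Niklas reaches Pellion along 5 paths.
Via Corven: 100% × 85% = 85%.
Via Northlake: 29% × 10% = 2.9%.
Via Corven → Juniper → Northlake: 100% × 19% × 5% × 10% = 0.095%.
Via Corven → Stratus → Juniper → Northlake: 100% × 100% × 81% × 5% × 10% = 0.405%.
Via Corven → Northlake: 100% × 57% × 10% = 5.7%.
Total: 85% + 2.9% + 0.095% + 0.405% + 5.7% = 94.1%.
Rounded: 94.10%.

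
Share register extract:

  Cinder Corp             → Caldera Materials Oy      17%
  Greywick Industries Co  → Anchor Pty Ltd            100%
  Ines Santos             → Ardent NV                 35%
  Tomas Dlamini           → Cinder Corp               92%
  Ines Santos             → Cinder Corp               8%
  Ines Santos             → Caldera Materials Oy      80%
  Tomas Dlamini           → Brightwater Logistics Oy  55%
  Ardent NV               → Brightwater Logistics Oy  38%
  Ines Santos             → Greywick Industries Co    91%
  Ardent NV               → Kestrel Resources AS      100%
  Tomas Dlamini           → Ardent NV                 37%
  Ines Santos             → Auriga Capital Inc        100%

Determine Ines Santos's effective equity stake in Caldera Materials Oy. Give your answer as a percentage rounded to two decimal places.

Ines reaches Caldera along 2 paths.
Direct stake: 80% = 80%.
Via Cinder: 8% × 17% = 1.36%.
Total: 80% + 1.36% = 81.36%.

81.36%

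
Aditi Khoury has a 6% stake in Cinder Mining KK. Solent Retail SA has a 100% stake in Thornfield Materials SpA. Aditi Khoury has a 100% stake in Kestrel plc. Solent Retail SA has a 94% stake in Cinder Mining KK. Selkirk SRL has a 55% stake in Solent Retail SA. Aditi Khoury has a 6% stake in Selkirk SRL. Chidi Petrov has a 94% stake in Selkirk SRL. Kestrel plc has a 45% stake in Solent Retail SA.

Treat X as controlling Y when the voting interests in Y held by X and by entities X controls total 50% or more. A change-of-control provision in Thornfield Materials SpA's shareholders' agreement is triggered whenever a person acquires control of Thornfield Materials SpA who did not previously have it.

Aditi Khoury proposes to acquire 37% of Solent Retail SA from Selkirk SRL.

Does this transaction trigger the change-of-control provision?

Yes

The purchase adds only to Aditi's holdings (Selkirk's stake shrinks), so Aditi is the only person who could newly come to control Thornfield.
Aditi holds 100% of Kestrel, so Aditi controls Kestrel.
Neither Aditi nor any entity Aditi controls holds any voting interest in Thornfield.
So before the transaction, Aditi does not control Thornfield.
After the purchase, Aditi holds 37% of Solent directly, and Selkirk's stake falls to 18%.
Kestrel and Aditi together hold 45% + 37% = 82% of Solent, so Aditi controls Solent.
Solent holds 100% of Thornfield, so Aditi controls Thornfield.
Aditi did not control Thornfield before and does after, so the clause is triggered.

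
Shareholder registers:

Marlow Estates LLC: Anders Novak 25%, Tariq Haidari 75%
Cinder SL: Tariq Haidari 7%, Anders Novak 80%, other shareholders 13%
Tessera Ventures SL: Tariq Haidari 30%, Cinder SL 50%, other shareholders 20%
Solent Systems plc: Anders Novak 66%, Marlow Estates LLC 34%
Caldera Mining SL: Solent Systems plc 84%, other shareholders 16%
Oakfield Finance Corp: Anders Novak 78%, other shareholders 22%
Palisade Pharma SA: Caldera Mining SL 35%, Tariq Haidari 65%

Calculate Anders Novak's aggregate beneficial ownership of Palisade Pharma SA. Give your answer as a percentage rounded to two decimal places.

21.90%

Anders reaches Palisade along 2 paths.
Via Solent → Caldera: 66% × 84% × 35% = 19.404%.
Via Marlow → Solent → Caldera: 25% × 34% × 84% × 35% = 2.499%.
Total: 19.404% + 2.499% = 21.903%.
Rounded: 21.90%.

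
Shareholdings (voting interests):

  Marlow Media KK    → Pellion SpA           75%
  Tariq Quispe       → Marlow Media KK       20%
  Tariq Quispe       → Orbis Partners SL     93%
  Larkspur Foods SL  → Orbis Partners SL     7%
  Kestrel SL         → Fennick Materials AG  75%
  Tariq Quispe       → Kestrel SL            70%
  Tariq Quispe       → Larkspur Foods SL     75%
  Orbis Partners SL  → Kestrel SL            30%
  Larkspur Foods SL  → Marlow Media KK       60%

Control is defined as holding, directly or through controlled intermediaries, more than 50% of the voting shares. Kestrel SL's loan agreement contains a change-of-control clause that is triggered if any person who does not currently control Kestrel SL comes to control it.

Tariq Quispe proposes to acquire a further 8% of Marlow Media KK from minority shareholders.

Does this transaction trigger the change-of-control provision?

The purchase changes only Tariq's holdings, so Tariq is the only person who could newly come to control Kestrel.
Tariq holds 75% of Larkspur, so Tariq controls Larkspur.
Larkspur and Tariq together hold 7% + 93% = 100% of Orbis, so Tariq controls Orbis.
Orbis and Tariq together hold 30% + 70% = 100% of Kestrel, so Tariq controls Kestrel.
So Tariq already controls Kestrel before the transaction.
After the purchase, Tariq's direct stake in Marlow rises to 20% + 8% = 28%.
Tariq controlled Kestrel already, so this is not a new person acquiring control; every other person's position is unchanged or reduced.
No new person acquires control, so the clause is not triggered.

No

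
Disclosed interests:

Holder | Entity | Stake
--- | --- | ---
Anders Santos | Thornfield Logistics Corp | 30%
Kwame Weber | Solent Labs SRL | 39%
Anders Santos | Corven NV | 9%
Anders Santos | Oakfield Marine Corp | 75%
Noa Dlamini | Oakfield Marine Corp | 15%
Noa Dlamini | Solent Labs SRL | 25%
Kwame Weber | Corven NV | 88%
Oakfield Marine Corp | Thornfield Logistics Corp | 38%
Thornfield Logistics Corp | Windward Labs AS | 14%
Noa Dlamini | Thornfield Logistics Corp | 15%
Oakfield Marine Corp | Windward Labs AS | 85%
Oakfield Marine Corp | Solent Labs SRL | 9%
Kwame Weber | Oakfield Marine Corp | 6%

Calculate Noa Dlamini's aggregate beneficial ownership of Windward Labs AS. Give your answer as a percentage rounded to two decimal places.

15.65%

Noa reaches Windward along 3 paths.
Via Oakfield: 15% × 85% = 12.75%.
Via Thornfield: 15% × 14% = 2.1%.
Via Oakfield → Thornfield: 15% × 38% × 14% = 0.798%.
Total: 12.75% + 2.1% + 0.798% = 15.648%.
Rounded: 15.65%.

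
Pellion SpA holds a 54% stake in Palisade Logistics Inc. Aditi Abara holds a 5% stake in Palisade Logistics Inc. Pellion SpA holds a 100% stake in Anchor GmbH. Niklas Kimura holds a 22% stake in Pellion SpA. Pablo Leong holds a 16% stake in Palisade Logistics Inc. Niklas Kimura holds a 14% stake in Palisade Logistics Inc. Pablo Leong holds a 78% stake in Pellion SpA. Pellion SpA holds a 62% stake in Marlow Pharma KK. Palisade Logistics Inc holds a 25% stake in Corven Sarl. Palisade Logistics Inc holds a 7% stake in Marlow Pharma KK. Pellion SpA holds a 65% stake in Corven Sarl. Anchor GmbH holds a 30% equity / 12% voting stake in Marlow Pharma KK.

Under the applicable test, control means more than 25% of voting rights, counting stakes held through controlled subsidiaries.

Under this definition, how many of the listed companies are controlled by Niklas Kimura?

Niklas's largest direct stake is 22% in Pellion, which does not meet the threshold.
Niklas controls 0 companies.

0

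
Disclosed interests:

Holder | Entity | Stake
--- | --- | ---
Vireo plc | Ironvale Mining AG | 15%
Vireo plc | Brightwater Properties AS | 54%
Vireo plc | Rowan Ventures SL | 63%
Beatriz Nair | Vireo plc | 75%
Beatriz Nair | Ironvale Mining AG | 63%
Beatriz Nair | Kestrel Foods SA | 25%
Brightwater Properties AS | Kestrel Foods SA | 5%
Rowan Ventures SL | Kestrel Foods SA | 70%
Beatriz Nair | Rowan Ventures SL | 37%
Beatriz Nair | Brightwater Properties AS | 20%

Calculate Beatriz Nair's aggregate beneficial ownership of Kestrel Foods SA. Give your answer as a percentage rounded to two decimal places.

Beatriz reaches Kestrel along 5 paths.
Direct stake: 25% = 25%.
Via Vireo → Rowan: 75% × 63% × 70% = 33.075%.
Via Rowan: 37% × 70% = 25.9%.
Via Vireo → Brightwater: 75% × 54% × 5% = 2.025%.
Via Brightwater: 20% × 5% = 1%.
Total: 25% + 33.075% + 25.9% + 2.025% + 1% = 87%.
Rounded: 87.00%.

87.00%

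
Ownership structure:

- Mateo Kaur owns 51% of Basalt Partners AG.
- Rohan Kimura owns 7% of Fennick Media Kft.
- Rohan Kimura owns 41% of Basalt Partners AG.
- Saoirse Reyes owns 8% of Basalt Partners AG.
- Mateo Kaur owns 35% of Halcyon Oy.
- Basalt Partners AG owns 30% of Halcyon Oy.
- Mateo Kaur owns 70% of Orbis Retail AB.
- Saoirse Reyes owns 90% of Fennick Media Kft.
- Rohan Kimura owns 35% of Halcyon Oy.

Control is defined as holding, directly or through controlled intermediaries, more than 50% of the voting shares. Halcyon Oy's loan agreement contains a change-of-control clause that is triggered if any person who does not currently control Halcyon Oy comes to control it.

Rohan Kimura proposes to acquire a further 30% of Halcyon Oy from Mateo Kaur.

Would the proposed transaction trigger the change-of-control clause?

Yes

The purchase adds only to Rohan's holdings (Mateo's stake shrinks), so Rohan is the only person who could newly come to control Halcyon.
Rohan's largest direct stake is 41% in Basalt, which does not meet the threshold, so Rohan controls no company.
In Halcyon, Rohan's side holds only 35%, not > 50%.
So before the transaction, Rohan does not control Halcyon.
After the purchase, Rohan's direct stake in Halcyon rises to 35% + 30% = 65%, and Mateo's stake falls to 5%.
Rohan holds 65% of Halcyon, so Rohan controls Halcyon.
Rohan did not control Halcyon before and does after, so the clause is triggered.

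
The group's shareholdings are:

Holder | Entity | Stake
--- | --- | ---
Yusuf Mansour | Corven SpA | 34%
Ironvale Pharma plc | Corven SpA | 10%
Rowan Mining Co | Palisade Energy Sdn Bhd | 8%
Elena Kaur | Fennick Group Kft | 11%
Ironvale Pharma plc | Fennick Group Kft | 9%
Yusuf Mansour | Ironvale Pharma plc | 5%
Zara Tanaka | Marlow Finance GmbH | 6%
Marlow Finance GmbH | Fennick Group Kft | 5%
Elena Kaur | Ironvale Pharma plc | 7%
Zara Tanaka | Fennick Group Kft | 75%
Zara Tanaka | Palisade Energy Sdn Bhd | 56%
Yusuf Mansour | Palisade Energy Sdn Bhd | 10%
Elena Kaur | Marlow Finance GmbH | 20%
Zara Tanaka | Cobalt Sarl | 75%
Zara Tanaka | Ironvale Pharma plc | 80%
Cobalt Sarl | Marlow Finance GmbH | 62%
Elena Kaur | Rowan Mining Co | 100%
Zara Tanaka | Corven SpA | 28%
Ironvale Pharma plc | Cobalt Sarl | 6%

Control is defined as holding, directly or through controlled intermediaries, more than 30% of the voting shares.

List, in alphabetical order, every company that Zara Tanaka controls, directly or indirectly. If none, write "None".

Zara holds 80% of Ironvale, so Zara controls Ironvale.
Zara and Ironvale together hold 75% + 6% = 81% of Cobalt, so Zara controls Cobalt.
Ironvale and Zara together hold 10% + 28% = 38% of Corven, so Zara controls Corven.
Cobalt and Zara together hold 62% + 6% = 68% of Marlow, so Zara controls Marlow.
Ironvale and Zara and Marlow together hold 9% + 75% + 5% = 89% of Fennick, so Zara controls Fennick.
Zara holds 56% of Palisade, so Zara controls Palisade.
No other company's threshold is met.

Cobalt Sarl, Corven SpA, Fennick Group Kft, Ironvale Pharma plc, Marlow Finance GmbH, Palisade Energy Sdn Bhd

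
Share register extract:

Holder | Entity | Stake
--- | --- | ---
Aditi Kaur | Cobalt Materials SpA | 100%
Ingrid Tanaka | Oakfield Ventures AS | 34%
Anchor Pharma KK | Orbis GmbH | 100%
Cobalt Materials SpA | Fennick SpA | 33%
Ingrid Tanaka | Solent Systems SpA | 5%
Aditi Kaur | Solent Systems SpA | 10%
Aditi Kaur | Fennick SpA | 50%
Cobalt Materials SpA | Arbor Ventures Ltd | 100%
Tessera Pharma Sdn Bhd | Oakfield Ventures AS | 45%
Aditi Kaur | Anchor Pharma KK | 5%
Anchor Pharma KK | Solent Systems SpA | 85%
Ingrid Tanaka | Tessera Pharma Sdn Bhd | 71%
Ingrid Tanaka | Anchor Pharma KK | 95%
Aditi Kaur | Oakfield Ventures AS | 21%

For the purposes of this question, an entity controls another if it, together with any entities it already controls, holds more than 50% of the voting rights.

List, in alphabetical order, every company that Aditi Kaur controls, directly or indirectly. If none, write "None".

Aditi holds 100% of Cobalt, so Aditi controls Cobalt.
Cobalt and Aditi together hold 33% + 50% = 83% of Fennick, so Aditi controls Fennick.
Cobalt holds 100% of Arbor, so Aditi controls Arbor.
No other company's threshold is met.

Arbor Ventures Ltd, Cobalt Materials SpA, Fennick SpA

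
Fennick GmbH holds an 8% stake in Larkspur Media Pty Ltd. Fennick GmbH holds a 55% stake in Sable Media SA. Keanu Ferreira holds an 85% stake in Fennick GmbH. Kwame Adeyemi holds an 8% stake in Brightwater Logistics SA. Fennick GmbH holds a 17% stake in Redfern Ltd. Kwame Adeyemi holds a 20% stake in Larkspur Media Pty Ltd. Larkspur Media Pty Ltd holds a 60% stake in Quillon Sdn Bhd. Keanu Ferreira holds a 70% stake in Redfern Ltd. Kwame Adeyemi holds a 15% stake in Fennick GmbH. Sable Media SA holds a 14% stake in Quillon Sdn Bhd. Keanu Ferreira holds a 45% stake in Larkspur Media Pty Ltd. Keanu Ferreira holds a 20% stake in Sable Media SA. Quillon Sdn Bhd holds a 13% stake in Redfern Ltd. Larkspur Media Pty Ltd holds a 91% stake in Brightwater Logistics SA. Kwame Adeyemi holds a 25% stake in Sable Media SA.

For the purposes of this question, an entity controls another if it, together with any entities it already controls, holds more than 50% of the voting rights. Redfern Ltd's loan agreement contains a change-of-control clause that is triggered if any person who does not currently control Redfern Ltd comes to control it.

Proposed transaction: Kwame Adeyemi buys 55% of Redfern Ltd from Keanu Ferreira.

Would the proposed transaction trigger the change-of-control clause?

Yes

The purchase adds only to Kwame's holdings (Keanu's stake shrinks), so Kwame is the only person who could newly come to control Redfern.
Kwame's largest direct stake is 25% in Sable, which does not meet the threshold, so Kwame controls no company.
Neither Kwame nor any entity Kwame controls holds any voting interest in Redfern.
So before the transaction, Kwame does not control Redfern.
After the purchase, Kwame holds 55% of Redfern directly, and Keanu's stake falls to 15%.
Kwame holds 55% of Redfern, so Kwame controls Redfern.
Kwame did not control Redfern before and does after, so the clause is triggered.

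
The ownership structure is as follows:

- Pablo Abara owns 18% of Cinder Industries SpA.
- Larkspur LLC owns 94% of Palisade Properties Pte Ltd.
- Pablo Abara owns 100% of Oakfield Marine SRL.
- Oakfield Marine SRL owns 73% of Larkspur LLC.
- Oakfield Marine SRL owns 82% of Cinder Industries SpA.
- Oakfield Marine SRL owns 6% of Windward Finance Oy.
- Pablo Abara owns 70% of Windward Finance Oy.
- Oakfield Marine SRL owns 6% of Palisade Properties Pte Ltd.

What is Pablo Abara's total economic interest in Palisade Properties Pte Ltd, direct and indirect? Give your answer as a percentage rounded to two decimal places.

74.62%

Pablo reaches Palisade along 2 paths.
Via Oakfield → Larkspur: 100% × 73% × 94% = 68.62%.
Via Oakfield: 100% × 6% = 6%.
Total: 68.62% + 6% = 74.62%.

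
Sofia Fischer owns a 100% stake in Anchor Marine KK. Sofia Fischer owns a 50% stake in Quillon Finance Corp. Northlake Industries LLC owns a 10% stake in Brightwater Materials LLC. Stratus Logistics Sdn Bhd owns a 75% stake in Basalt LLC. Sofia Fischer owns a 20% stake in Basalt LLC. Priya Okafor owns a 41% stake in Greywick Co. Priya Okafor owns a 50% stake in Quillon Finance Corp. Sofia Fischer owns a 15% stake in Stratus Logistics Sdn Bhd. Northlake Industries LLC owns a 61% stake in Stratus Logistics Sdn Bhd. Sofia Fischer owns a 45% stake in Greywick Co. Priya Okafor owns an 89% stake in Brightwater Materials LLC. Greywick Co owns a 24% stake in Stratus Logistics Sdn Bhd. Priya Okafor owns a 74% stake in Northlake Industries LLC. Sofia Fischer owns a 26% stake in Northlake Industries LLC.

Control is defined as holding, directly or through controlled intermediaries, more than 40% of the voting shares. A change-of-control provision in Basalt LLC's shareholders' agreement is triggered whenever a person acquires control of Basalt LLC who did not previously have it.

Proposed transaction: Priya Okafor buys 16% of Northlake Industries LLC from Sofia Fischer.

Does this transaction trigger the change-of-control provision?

The purchase adds only to Priya's holdings (Sofia's stake shrinks), so Priya is the only person who could newly come to control Basalt.
Priya holds 41% of Greywick, so Priya controls Greywick.
Priya holds 74% of Northlake, so Priya controls Northlake.
Greywick and Northlake together hold 24% + 61% = 85% of Stratus, so Priya controls Stratus.
Stratus holds 75% of Basalt, so Priya controls Basalt.
So Priya already controls Basalt before the transaction.
After the purchase, Priya's direct stake in Northlake rises to 74% + 16% = 90%, and Sofia's stake falls to 10%.
Priya controlled Basalt already, so this is not a new person acquiring control; every other person's position is unchanged or reduced.
No new person acquires control, so the clause is not triggered.

No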